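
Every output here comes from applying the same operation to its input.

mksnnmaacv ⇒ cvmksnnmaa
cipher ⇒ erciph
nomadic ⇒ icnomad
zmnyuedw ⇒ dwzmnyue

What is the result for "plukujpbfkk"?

kkplukujpbf

In each case the input is transformed by: move the last 2 characters to the front (rotate right by 2).
For "plukujpbfkk" the result is "kkplukujpbf".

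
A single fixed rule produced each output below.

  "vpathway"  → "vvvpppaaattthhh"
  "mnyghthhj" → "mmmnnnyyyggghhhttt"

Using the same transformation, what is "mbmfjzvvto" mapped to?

The transformation: delete the last 3 characters, then repeat every character 3 times.
"mbmfjzvvto" → "mmmbbbmmmfffjjjzzzvvv".

mmmbbbmmmfffjjjzzzvvv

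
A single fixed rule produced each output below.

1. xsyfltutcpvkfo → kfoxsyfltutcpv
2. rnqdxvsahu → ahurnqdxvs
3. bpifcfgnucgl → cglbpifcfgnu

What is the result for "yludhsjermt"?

rmtyludhsje

In each case the input is transformed by: move the last 3 characters to the front (rotate right by 3).
Doing the same to "yludhsjermt": "rmtyludhsje".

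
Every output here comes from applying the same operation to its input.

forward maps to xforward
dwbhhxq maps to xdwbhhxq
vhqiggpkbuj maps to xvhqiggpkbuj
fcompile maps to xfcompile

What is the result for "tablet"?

What's happening: prepend "x".
So "tablet" becomes "xtablet".

xtablet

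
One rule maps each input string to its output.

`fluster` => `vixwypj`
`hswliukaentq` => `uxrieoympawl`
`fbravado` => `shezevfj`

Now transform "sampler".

viptqew

The transformation: reverse the string, then shift every letter 4 places forward in the alphabet (wrapping around).
"sampler" → "relpmas" → "viptqew".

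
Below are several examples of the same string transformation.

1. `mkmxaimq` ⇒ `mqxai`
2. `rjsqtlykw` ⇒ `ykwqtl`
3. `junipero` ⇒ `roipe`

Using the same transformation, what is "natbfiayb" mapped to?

Each output is the input with this applied: delete the first 3 characters, then move the first 3 characters to the end (rotate left by 3).
Starting from "natbfiayb": after the first operation, "bfiayb"; after the second, "aybbfi".
(Check on "mkmxaimq": → "xaimq" → "mqxai" ✓)

aybbfi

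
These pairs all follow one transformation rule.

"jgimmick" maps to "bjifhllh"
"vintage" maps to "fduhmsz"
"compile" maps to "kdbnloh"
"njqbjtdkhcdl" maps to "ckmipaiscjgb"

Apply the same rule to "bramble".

The rule is to shift every letter 1 place backward in the alphabet (wrapping around), then move the last 2 characters to the front (rotate right by 2).
On "bramble": the first step gives "aqzlakd", and the second then gives "kdaqzla".

kdaqzla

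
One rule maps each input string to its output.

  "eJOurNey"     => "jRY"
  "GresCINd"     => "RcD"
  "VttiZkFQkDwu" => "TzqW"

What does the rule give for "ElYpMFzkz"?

In each case the input is transformed by: keep one character in every 3, starting at position 2 (positions 2nd, 5th, 8th, ...), then flip the case of every letter.
On "ElYpMFzkz": the first step gives "lMk", and the second then gives "LmK".
(Check on "eJOurNey": → "Jry" → "jRY" ✓)

LmK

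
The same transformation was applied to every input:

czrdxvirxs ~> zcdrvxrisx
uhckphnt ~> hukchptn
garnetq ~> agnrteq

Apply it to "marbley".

ambrely

Looking at the pairs, the operation is to swap each adjacent pair of characters (1↔2, 3↔4, ...).
Doing the same to "marbley": "ambrely".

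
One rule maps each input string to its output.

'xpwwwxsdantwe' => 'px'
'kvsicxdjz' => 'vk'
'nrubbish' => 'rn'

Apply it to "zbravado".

bz

What's happening: swap each adjacent pair of characters (1↔2, 3↔4, ...), then keep only the first 2 characters.
For "zbravado", step one produces "bzaravod"; step two turns that into "bz".
(Check on "xpwwwxsdantwe": → "pxwwxwdsnawte" → "px" ✓)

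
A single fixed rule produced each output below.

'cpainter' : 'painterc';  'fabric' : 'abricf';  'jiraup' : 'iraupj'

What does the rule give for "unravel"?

Looking at the pairs, the operation is to move the first character to the end.
Applying that to "unravel" gives "nravelu".

nravelu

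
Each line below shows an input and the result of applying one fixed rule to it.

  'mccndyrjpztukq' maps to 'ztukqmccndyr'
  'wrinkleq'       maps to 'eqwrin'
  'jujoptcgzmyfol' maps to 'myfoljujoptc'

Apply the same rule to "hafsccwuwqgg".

Each output is the input with this applied: swap the front and back halves of the string, then delete the first 2 characters.
Applying both steps to "hafsccwuwqgg": "wuwqgghafscc", then "wqgghafscc".

wqgghafscc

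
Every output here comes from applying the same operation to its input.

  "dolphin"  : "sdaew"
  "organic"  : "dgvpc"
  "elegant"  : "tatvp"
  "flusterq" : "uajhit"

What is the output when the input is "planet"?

eapc

What's happening: delete the last 2 characters, then shift every letter 11 places backward in the alphabet (wrapping around).
For "planet", step one produces "plan"; step two turns that into "eapc".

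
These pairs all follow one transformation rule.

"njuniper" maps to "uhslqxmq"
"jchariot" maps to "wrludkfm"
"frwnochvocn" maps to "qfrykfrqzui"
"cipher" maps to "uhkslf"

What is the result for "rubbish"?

The transformation: reverse the string, then shift every letter 3 places forward in the alphabet (wrapping around).
On "rubbish": the first step gives "hsibbur", and the second then gives "kvleexu".

kvleexu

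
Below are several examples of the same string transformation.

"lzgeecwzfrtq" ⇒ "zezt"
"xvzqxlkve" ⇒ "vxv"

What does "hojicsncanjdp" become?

The pattern: keep one character in every 3, starting at position 2 (positions 2nd, 5th, 8th, ...).
On "hojicsncanjdp" that produces "occj".

occj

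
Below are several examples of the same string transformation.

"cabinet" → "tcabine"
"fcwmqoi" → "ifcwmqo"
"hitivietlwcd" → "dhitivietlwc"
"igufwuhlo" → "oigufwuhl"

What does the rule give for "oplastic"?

coplasti

The pattern: move the last character to the front.
On "oplastic" that produces "coplasti".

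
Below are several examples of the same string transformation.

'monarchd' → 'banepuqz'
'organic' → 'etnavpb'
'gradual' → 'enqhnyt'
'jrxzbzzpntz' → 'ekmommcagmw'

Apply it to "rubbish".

hoovfue

The transformation: move the first character to the end, then shift every letter 13 places forward in the alphabet (wrapping around) — i.e. ROT13.
For "rubbish", step one produces "ubbishr"; step two turns that into "hoovfue".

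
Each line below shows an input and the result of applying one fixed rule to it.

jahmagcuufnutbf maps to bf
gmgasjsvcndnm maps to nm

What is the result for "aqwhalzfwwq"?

wq

The transformation: keep only the last 2 characters.
On "aqwhalzfwwq" that produces "wq".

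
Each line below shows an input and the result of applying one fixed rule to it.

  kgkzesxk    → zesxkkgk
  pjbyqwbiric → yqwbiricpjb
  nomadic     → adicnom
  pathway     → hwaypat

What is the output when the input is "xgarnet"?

The transformation: move the first 3 characters to the end (rotate left by 3).
On "xgarnet" that produces "rnetxga".

rnetxga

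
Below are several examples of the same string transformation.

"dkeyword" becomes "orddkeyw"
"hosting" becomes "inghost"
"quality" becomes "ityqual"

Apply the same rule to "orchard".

Each output is the input with this applied: move the last 3 characters to the front (rotate right by 3).
Applying that to "orchard" gives "ardorch".

ardorch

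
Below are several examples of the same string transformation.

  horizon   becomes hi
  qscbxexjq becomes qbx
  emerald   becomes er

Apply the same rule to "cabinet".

ci

What's happening: move the last character to the front, then keep one character in every 3, starting at position 2 (positions 2nd, 5th, 8th, ...).
Starting from "cabinet": after the first operation, "tcabine"; after the second, "ci".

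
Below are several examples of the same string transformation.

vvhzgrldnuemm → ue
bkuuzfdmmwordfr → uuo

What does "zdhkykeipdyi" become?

eii

Each output is the input with this applied: keep only the vowels.
Applying that to "zdhkykeipdyi" gives "eii".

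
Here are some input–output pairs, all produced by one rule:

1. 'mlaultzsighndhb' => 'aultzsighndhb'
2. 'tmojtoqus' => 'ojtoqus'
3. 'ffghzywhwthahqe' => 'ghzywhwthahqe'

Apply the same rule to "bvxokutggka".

The transformation: delete the first 2 characters.
Doing the same to "bvxokutggka": "xokutggka".

xokutggka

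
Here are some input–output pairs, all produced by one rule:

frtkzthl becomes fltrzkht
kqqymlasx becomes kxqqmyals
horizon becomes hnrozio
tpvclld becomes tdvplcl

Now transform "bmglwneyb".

What's happening: move the last character to the front, then swap each adjacent pair of characters (1↔2, 3↔4, ...).
Applying both steps to "bmglwneyb": "bbmglwney", then "bbgmwleny".

bbgmwleny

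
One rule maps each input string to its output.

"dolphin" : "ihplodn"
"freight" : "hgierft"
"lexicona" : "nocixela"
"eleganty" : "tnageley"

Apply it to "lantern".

retnaln

In each case the input is transformed by: reverse the string, then move the first character to the end.
"lantern" → "nretnal" → "retnaln".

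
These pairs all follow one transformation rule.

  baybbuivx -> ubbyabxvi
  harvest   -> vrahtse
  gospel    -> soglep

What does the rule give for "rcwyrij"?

Looking at the pairs, the operation is to reverse the string, then move the first 3 characters to the end (rotate left by 3).
For "rcwyrij", step one produces "jirywcr"; step two turns that into "ywcrjir".
(Check on "harvest": → "tsevrah" → "vrahtse" ✓)

ywcrjir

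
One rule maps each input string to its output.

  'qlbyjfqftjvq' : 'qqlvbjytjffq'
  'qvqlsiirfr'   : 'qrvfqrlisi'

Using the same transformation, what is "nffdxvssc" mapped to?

Rule — take characters alternately from the front and the back (1st, last, 2nd, 2nd-last, ...).
For "nffdxvssc" the result is "ncfsfsdvx".

ncfsfsdvx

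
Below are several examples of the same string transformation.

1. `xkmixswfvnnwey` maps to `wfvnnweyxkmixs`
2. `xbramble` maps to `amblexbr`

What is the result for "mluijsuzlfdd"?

Rule — swap the front and back halves of the string, then move the last character to the front.
On "mluijsuzlfdd": the first step gives "uzlfddmluijs", and the second then gives "suzlfddmluij".
(Check on "xbramble": → "mblexbra" → "amblexbr" ✓)

suzlfddmluij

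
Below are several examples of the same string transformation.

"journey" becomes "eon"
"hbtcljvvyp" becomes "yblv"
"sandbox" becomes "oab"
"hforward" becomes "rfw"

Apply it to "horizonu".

noz

The pattern: move the last 2 characters to the front (rotate right by 2), then keep one character in every 3, starting at position 1 (positions 1st, 4th, 7th, ...).
Working it through for "horizonu": intermediate "nuhorizo", final "noz".
(Check on "hforward": → "rdhforwa" → "rfw" ✓)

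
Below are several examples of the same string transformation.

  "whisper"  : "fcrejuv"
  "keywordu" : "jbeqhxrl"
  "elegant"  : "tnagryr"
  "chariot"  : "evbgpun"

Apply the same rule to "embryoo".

What's happening: shift every letter 13 places forward in the alphabet (wrapping around) — i.e. ROT13, then move the first 3 characters to the end (rotate left by 3).
So "embryoo" becomes "elbbrzo".
(Check on "whisper": → "juvfcre" → "fcrejuv" ✓)

elbbrzo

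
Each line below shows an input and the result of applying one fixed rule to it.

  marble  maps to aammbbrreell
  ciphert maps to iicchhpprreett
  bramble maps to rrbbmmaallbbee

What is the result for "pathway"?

In each case the input is transformed by: swap each adjacent pair of characters (1↔2, 3↔4, ...), then double every character.
On "pathway": the first step gives "aphtawy", and the second then gives "aapphhttaawwyy".

aapphhttaawwyy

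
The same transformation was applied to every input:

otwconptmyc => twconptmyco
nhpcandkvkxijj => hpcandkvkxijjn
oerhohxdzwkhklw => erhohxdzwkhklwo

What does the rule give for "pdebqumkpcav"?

debqumkpcavp

What's happening: move the first character to the end.
"pdebqumkpcav" → "debqumkpcavp".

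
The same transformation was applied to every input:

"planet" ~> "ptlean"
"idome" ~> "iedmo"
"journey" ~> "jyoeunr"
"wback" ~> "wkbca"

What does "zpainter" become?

zrpeatin

Each output is the input with this applied: take characters alternately from the front and the back (1st, last, 2nd, 2nd-last, ...).
"zpainter" → "zrpeatin".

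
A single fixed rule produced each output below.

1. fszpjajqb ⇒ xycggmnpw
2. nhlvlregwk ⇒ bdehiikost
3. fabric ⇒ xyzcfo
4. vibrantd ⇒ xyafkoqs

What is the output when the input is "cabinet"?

xyzbfkq

The pattern: sort the characters into alphabetical order, then shift every letter 3 places backward in the alphabet (wrapping around).
Starting from "cabinet": after the first operation, "abceint"; after the second, "xyzbfkq".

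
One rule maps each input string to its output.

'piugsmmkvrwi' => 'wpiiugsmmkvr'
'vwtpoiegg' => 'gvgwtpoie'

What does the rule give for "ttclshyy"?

The rule is to swap the first and last characters, then move the last 2 characters to the front (rotate right by 2).
On "ttclshyy": the first step gives "ytclshyt", and the second then gives "ytytclsh".

ytytclsh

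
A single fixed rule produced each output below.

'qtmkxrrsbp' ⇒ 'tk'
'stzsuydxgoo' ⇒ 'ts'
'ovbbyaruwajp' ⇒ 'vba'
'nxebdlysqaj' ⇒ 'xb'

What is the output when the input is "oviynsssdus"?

vy

The rule is to keep every other character starting from the second (positions 2nd, 4th, 6th, ...), then delete the last 3 characters.
Starting from "oviynsssdus": after the first operation, "vyssu"; after the second, "vy".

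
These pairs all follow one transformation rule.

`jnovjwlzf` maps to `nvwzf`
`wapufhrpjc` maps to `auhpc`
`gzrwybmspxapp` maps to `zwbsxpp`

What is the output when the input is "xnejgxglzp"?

The transformation: swap each adjacent pair of characters (1↔2, 3↔4, ...), then keep every other character starting from the first (positions 1st, 3rd, 5th, ...).
Applying that to "xnejgxglzp" gives "njxlp".

njxlp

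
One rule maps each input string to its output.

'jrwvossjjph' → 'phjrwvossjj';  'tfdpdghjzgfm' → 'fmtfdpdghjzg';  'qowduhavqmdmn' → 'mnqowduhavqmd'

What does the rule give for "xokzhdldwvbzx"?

zxxokzhdldwvb

In each case the input is transformed by: move the last 2 characters to the front (rotate right by 2).
On "xokzhdldwvbzx" that produces "zxxokzhdldwvb".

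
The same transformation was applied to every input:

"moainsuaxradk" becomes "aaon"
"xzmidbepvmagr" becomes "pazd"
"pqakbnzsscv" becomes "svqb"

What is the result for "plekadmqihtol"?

The rule is to keep one character in every 3, starting at position 2 (positions 2nd, 5th, 8th, ...), then swap the front and back halves of the string.
Working it through for "plekadmqihtol": intermediate "laqt", final "qtla".

qtla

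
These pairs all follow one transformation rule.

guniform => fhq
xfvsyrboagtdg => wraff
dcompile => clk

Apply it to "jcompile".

ilk

Looking at the pairs, the operation is to keep one character in every 3, starting at position 1 (positions 1st, 4th, 7th, ...), then shift every letter 1 place backward in the alphabet (wrapping around).
Starting from "jcompile": after the first operation, "jml"; after the second, "ilk".
(Check on "dcompile": → "dml" → "clk" ✓)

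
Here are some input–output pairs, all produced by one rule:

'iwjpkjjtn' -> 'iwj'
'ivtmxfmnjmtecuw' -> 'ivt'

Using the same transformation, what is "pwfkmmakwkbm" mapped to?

pwf

The rule is to keep only the first 3 characters.
Applying that to "pwfkmmakwkbm" gives "pwf".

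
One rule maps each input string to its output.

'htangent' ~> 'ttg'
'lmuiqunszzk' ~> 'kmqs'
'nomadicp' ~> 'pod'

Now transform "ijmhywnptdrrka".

ajypr

Looking at the pairs, the operation is to keep one character in every 3, starting at position 2 (positions 2nd, 5th, 8th, ...), then move the last character to the front.
Starting from "ijmhywnptdrrka": after the first operation, "jypra"; after the second, "ajypr".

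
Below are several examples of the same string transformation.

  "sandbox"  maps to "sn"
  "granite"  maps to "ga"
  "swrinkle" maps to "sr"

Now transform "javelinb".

In each case the input is transformed by: keep every other character starting from the first (positions 1st, 3rd, 5th, ...), then delete the last 2 characters.
On "javelinb": the first step gives "jvln", and the second then gives "jv".

jv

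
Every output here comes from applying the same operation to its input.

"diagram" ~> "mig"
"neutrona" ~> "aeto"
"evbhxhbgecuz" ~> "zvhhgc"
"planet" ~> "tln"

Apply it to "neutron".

In each case the input is transformed by: move the last 2 characters to the front (rotate right by 2), then keep every other character starting from the second (positions 2nd, 4th, 6th, ...).
Applying both steps to "neutron": "onneutr", then "net".
(Check on "evbhxhbgecuz": → "uzevbhxhbgec" → "zvhhgc" ✓)

net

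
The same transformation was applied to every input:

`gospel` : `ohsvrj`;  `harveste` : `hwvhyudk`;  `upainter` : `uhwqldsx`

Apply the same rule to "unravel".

ohyduqx

In each case the input is transformed by: shift every letter 3 places forward in the alphabet (wrapping around), then reverse the string.
So "unravel" becomes "ohyduqx".
(Check on "harveste": → "kduyhvwh" → "hwvhyudk" ✓)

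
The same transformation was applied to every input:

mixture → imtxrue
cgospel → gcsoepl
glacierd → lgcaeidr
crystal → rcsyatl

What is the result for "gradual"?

rgdaaul

What's happening: swap each adjacent pair of characters (1↔2, 3↔4, ...).
Applying that to "gradual" gives "rgdaaul".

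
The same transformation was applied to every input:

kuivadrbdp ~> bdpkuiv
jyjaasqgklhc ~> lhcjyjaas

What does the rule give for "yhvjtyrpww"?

pwwyhvj

Rule — move the last 3 characters to the front (rotate right by 3), then delete the last 3 characters.
So "yhvjtyrpww" becomes "pwwyhvj".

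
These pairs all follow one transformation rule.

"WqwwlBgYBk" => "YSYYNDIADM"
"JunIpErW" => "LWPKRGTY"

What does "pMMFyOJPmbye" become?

The transformation: shift every letter 2 places forward in the alphabet (wrapping around), then convert every letter to uppercase.
On "pMMFyOJPmbye": the first step gives "rOOHaQLRodag", and the second then gives "ROOHAQLRODAG".
(Check on "WqwwlBgYBk": → "YsyynDiADm" → "YSYYNDIADM" ✓)

ROOHAQLRODAG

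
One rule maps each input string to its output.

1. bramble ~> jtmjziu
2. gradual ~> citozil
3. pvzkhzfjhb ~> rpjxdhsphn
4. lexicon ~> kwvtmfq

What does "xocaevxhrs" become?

Looking at the pairs, the operation is to shift every letter 8 places forward in the alphabet (wrapping around), then move the last 3 characters to the front (rotate right by 3).
"xocaevxhrs" → "fwkimdfpza" → "pzafwkimdf".
(Check on "lexicon": → "tmfqkwv" → "kwvtmfq" ✓)

pzafwkimdf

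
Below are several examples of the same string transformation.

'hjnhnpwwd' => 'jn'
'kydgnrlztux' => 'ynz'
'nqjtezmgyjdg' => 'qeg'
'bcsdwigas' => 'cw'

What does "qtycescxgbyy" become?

tex

The transformation: delete the last 2 characters, then keep one character in every 3, starting at position 2 (positions 2nd, 5th, 8th, ...).
Starting from "qtycescxgbyy": after the first operation, "qtycescxgb"; after the second, "tex".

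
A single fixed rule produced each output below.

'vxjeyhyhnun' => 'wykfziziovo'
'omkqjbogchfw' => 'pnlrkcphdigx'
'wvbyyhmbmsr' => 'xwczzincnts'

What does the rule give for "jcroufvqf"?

kdspvgwrg

In each case the input is transformed by: shift every letter 1 place forward in the alphabet (wrapping around).
"jcroufvqf" → "kdspvgwrg".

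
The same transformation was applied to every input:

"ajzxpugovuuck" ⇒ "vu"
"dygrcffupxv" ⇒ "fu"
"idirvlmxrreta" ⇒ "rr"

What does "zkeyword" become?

The transformation: delete the last 3 characters, then keep only the last 2 characters.
Applying both steps to "zkeyword": "zkeyw", then "yw".
(Check on "dygrcffupxv": → "dygrcffu" → "fu" ✓)

yw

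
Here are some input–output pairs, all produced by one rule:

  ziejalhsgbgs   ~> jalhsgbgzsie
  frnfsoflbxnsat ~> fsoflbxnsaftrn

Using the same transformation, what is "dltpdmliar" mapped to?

Each output is the input with this applied: swap the first and last characters, then move the first 3 characters to the end (rotate left by 3).
Starting from "dltpdmliar": after the first operation, "rltpdmliad"; after the second, "pdmliadrlt".

pdmliadrlt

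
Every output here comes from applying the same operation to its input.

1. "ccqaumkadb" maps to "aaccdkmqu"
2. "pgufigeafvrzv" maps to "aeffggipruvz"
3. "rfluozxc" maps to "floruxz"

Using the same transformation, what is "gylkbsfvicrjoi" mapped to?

bcfgijklorsvy

Looking at the pairs, the operation is to delete the last character, then sort the characters into alphabetical order.
Starting from "gylkbsfvicrjoi": after the first operation, "gylkbsfvicrjo"; after the second, "bcfgijklorsvy".
(Check on "ccqaumkadb": → "ccqaumkad" → "aaccdkmqu" ✓)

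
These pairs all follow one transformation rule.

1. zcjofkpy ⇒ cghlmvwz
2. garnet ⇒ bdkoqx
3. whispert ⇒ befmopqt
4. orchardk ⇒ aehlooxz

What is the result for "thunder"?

What's happening: shift every letter 3 places backward in the alphabet (wrapping around), then sort the characters into alphabetical order.
"thunder" → "abekoqr".
(Check on "zcjofkpy": → "wzglchmv" → "cghlmvwz" ✓)

abekoqr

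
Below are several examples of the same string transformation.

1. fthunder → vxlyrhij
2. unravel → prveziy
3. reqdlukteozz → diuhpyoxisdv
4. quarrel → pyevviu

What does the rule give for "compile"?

The rule is to swap the first and last characters, then shift every letter 4 places forward in the alphabet (wrapping around).
Applying that to "compile" gives "isqtmpg".

isqtmpg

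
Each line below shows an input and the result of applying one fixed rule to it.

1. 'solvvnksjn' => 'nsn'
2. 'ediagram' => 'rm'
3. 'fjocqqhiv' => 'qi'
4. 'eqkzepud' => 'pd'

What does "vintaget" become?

gt

In each case the input is transformed by: keep every other character starting from the second (positions 2nd, 4th, 6th, ...), then delete the first 2 characters.
Working it through for "vintaget": intermediate "itgt", final "gt".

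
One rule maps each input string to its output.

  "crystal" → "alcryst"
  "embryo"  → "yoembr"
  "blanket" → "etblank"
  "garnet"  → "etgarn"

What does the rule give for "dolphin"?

The pattern: move the last 2 characters to the front (rotate right by 2).
So "dolphin" becomes "indolph".

indolph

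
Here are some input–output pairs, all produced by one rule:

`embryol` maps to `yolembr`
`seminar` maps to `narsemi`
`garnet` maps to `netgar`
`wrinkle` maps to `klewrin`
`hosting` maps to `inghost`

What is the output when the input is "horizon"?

The rule is to move the last 3 characters to the front (rotate right by 3).
For "horizon" the result is "zonhori".

zonhori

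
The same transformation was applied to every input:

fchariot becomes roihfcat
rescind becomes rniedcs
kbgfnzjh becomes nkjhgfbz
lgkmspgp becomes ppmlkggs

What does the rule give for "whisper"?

srpihew

The transformation: sort the characters into reverse alphabetical order, then move the first character to the end.
Doing the same to "whisper": "srpihew".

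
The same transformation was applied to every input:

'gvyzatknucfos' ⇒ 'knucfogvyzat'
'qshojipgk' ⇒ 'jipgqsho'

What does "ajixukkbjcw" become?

kkbjcajixu

Looking at the pairs, the operation is to delete the last character, then swap the front and back halves of the string.
On "ajixukkbjcw": the first step gives "ajixukkbjc", and the second then gives "kkbjcajixu".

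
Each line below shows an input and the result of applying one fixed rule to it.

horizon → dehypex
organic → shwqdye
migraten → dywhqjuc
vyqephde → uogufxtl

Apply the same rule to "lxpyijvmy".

onfoyzlcb

Rule — shift every letter 10 places backward in the alphabet (wrapping around), then swap the first and last characters.
On "lxpyijvmy": the first step gives "bnfoyzlco", and the second then gives "onfoyzlcb".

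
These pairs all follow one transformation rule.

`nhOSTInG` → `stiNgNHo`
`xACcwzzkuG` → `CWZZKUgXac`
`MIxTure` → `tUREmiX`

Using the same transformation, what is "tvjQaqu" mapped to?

In each case the input is transformed by: flip the case of every letter, then move the first 3 characters to the end (rotate left by 3).
"tvjQaqu" → "TVJqAQU" → "qAQUTVJ".

qAQUTVJ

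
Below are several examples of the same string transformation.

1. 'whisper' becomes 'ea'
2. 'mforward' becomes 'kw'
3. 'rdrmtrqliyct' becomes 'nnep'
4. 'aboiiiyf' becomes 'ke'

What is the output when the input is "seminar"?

Each output is the input with this applied: shift every letter 4 places backward in the alphabet (wrapping around), then keep one character in every 3, starting at position 3 (positions 3rd, 6th, 9th, ...).
"seminar" → "oaiejwn" → "iw".

iw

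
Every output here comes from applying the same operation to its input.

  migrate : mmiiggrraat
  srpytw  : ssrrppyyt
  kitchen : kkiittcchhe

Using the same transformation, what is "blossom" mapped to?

bblloosssso

Each output is the input with this applied: double every character, then delete the last 3 characters.
Starting from "blossom": after the first operation, "bblloossssoomm"; after the second, "bblloosssso".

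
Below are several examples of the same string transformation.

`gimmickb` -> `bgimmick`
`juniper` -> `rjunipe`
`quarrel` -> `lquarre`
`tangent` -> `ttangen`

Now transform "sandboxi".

isandbox

In each case the input is transformed by: move the last character to the front.
On "sandboxi" that produces "isandbox".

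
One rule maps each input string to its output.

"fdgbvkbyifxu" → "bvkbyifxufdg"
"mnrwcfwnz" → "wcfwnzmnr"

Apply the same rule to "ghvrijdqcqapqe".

In each case the input is transformed by: move the first 3 characters to the end (rotate left by 3).
Applying that to "ghvrijdqcqapqe" gives "rijdqcqapqeghv".

rijdqcqapqeghv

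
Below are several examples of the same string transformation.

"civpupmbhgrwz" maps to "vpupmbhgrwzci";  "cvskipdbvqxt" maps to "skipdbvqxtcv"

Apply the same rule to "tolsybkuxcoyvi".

What's happening: move the first 2 characters to the end (rotate left by 2).
For "tolsybkuxcoyvi" the result is "lsybkuxcoyvito".

lsybkuxcoyvito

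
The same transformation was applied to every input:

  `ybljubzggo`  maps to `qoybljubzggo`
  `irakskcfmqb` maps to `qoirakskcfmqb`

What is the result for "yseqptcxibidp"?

What's happening: prepend "qo".
"yseqptcxibidp" → "qoyseqptcxibidp".

qoyseqptcxibidp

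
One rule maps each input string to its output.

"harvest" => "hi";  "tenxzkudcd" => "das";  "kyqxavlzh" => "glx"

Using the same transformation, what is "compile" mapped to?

The transformation: shift every letter 10 places backward in the alphabet (wrapping around), then keep one character in every 3, starting at position 3 (positions 3rd, 6th, 9th, ...).
For "compile", step one produces "secfybu"; step two turns that into "cb".

cb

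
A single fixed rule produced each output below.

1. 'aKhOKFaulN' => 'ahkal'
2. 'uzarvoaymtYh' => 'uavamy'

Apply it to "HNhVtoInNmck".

The transformation: keep every other character starting from the first (positions 1st, 3rd, 5th, ...), then convert every letter to lowercase.
On "HNhVtoInNmck" that produces "hhtinc".
(Check on "aKhOKFaulN": → "ahKal" → "ahkal" ✓)

hhtinc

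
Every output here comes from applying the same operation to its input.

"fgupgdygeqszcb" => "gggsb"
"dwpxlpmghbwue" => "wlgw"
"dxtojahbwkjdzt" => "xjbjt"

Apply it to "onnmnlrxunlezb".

nnxlb

Each output is the input with this applied: keep one character in every 3, starting at position 2 (positions 2nd, 5th, 8th, ...).
On "onnmnlrxunlezb" that produces "nnxlb".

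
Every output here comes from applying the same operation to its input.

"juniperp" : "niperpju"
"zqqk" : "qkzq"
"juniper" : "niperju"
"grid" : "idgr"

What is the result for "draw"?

awdr

Looking at the pairs, the operation is to move the first 2 characters to the end (rotate left by 2).
On "draw" that produces "awdr".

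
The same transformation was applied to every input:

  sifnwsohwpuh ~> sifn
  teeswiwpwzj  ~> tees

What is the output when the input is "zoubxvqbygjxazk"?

The transformation: keep only the first 4 characters.
Doing the same to "zoubxvqbygjxazk": "zoub".

zoub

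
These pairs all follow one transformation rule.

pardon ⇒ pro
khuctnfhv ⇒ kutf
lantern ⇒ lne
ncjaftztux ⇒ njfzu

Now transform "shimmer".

sim

The transformation: swap each adjacent pair of characters (1↔2, 3↔4, ...), then keep every other character starting from the second (positions 2nd, 4th, 6th, ...).
Working it through for "shimmer": intermediate "hsmiemr", final "sim".
(Check on "lantern": → "altnren" → "lne" ✓)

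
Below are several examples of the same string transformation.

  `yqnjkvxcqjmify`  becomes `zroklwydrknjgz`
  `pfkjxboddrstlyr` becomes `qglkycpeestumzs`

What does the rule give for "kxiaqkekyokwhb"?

lyjbrlflzplxic

In each case the input is transformed by: shift every letter 1 place forward in the alphabet (wrapping around).
For "kxiaqkekyokwhb" the result is "lyjbrlflzplxic".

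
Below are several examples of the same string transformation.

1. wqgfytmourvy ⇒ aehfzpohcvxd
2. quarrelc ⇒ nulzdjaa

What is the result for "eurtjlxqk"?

gztndacsu

What's happening: shift every letter 9 places forward in the alphabet (wrapping around), then move the last 3 characters to the front (rotate right by 3).
"eurtjlxqk" → "ndacsugzt" → "gztndacsu".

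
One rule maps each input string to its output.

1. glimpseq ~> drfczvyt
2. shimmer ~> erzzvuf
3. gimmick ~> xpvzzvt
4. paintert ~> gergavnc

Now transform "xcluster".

ergfhypk

Rule — reverse the string, then shift every letter 13 places forward in the alphabet (wrapping around) — i.e. ROT13.
Starting from "xcluster": after the first operation, "retsulcx"; after the second, "ergfhypk".
(Check on "gimmick": → "kcimmig" → "xpvzzvt" ✓)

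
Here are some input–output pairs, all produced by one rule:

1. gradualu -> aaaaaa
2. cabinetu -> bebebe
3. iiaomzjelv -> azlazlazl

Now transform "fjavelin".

alalal

The rule is to keep one character in every 3, starting at position 3 (positions 3rd, 6th, 9th, ...), then write the whole string 3 times in a row.
Working it through for "fjavelin": intermediate "al", final "alalal".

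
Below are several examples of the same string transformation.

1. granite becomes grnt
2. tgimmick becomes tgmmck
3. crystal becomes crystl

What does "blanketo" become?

blnkt

Each output is the input with this applied: remove every vowel.
Applying that to "blanketo" gives "blnkt".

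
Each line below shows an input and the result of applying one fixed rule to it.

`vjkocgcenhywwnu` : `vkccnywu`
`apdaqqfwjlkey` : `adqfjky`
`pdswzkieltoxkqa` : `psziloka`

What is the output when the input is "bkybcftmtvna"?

Rule — keep every other character starting from the first (positions 1st, 3rd, 5th, ...).
So "bkybcftmtvna" becomes "bycttn".

bycttn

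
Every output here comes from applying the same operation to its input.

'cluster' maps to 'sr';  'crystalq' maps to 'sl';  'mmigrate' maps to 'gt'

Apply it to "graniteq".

ne

What's happening: keep one character in every 3, starting at position 1 (positions 1st, 4th, 7th, ...), then delete the first character.
For "graniteq", step one produces "gne"; step two turns that into "ne".
(Check on "mmigrate": → "mgt" → "gt" ✓)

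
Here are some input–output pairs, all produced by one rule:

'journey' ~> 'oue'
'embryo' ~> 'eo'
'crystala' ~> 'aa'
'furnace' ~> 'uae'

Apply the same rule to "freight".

Rule — keep only the vowels.
Doing the same to "freight": "ei".

ei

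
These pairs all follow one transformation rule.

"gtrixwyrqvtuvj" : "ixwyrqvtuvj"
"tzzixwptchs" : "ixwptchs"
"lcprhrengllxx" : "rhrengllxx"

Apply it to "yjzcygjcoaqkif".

The transformation: delete the first 3 characters.
So "yjzcygjcoaqkif" becomes "cygjcoaqkif".

cygjcoaqkif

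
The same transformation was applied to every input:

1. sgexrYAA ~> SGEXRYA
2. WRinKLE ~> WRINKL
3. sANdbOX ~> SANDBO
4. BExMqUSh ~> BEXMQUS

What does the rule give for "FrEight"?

FREIGH

Looking at the pairs, the operation is to delete the last character, then convert every letter to uppercase.
For "FrEight", step one produces "FrEigh"; step two turns that into "FREIGH".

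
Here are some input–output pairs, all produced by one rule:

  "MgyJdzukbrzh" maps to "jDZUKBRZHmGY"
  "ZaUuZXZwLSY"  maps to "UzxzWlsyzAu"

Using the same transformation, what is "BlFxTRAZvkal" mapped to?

XtrazVKALbLf

The transformation: flip the case of every letter, then move the first 3 characters to the end (rotate left by 3).
Applying both steps to "BlFxTRAZvkal": "bLfXtrazVKAL", then "XtrazVKALbLf".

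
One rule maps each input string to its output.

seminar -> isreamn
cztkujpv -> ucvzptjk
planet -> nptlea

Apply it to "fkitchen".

The transformation: take characters alternately from the front and the back (1st, last, 2nd, 2nd-last, ...), then move the last character to the front.
Starting from "fkitchen": after the first operation, "fnkeihtc"; after the second, "cfnkeiht".
(Check on "seminar": → "sreamni" → "isreamn" ✓)

cfnkeiht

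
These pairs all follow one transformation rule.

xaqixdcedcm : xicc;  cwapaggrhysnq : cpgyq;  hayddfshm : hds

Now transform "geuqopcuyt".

gqct

Looking at the pairs, the operation is to keep one character in every 3, starting at position 1 (positions 1st, 4th, 7th, ...).
For "geuqopcuyt" the result is "gqct".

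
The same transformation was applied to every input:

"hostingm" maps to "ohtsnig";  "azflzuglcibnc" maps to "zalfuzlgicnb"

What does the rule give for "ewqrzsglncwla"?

werqszlgcnlw

Looking at the pairs, the operation is to delete the last character, then swap each adjacent pair of characters (1↔2, 3↔4, ...).
For "ewqrzsglncwla", step one produces "ewqrzsglncwl"; step two turns that into "werqszlgcnlw".
(Check on "azflzuglcibnc": → "azflzuglcibn" → "zalfuzlgicnb" ✓)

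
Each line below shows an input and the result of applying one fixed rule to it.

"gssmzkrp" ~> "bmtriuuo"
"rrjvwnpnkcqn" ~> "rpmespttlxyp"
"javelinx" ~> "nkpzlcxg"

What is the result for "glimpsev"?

rugxinko

The rule is to swap the front and back halves of the string, then shift every letter 2 places forward in the alphabet (wrapping around).
Applying both steps to "glimpsev": "psevglim", then "rugxinko".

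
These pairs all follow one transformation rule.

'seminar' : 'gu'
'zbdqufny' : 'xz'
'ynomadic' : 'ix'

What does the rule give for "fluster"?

The pattern: shift every letter 6 places backward in the alphabet (wrapping around), then keep one character in every 3, starting at position 3 (positions 3rd, 6th, 9th, ...).
On "fluster": the first step gives "zfomnyl", and the second then gives "oy".

oy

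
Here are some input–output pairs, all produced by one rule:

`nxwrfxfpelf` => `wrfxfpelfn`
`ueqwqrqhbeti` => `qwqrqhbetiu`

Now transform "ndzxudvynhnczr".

Each output is the input with this applied: move the first character to the end, then delete the first character.
For "ndzxudvynhnczr", step one produces "dzxudvynhnczrn"; step two turns that into "zxudvynhnczrn".

zxudvynhnczrn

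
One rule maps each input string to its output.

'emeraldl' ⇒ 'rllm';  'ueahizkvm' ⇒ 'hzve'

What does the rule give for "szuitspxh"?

Each output is the input with this applied: keep every other character starting from the second (positions 2nd, 4th, 6th, ...), then move the first character to the end.
Applying both steps to "szuitspxh": "zisx", then "isxz".

isxz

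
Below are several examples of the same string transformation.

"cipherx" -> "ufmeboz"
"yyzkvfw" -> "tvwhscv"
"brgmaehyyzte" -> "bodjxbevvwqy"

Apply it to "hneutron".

The rule is to swap the first and last characters, then shift every letter 3 places backward in the alphabet (wrapping around).
Starting from "hneutron": after the first operation, "nneutroh"; after the second, "kkbrqole".

kkbrqole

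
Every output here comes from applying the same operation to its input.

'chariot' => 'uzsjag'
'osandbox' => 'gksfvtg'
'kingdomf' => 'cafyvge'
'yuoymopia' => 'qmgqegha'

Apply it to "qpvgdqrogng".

Each output is the input with this applied: delete the last character, then shift every letter 8 places backward in the alphabet (wrapping around).
Applying both steps to "qpvgdqrogng": "qpvgdqrogn", then "ihnyvijgyf".
(Check on "kingdomf": → "kingdom" → "cafyvge" ✓)

ihnyvijgyf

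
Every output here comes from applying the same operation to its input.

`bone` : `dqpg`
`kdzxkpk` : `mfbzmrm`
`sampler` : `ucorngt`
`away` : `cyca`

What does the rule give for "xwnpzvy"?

zyprbxa

In each case the input is transformed by: shift every letter 2 places forward in the alphabet (wrapping around).
On "xwnpzvy" that produces "zyprbxa".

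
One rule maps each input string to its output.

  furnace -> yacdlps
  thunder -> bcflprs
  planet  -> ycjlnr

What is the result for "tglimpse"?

In each case the input is transformed by: sort the characters into alphabetical order, then shift every letter 2 places backward in the alphabet (wrapping around).
For "tglimpse", step one produces "egilmpst"; step two turns that into "cegjknqr".

cegjknqr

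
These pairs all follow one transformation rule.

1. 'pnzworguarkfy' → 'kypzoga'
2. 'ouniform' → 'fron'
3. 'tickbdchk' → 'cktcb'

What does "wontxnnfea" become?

Each output is the input with this applied: keep every other character starting from the first (positions 1st, 3rd, 5th, ...), then move the last 2 characters to the front (rotate right by 2).
On "wontxnnfea": the first step gives "wnxne", and the second then gives "newnx".

newnx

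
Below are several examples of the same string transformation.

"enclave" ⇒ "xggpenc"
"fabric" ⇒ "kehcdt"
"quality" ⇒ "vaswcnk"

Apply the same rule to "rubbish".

Rule — move the last 2 characters to the front (rotate right by 2), then shift every letter 2 places forward in the alphabet (wrapping around).
On "rubbish" that produces "ujtwddk".
(Check on "quality": → "tyquali" → "vaswcnk" ✓)

ujtwddk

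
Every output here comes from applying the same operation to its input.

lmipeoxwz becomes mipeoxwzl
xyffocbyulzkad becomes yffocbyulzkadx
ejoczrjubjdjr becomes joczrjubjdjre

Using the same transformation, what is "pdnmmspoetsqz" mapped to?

What's happening: move the first character to the end.
Applying that to "pdnmmspoetsqz" gives "dnmmspoetsqzp".

dnmmspoetsqzp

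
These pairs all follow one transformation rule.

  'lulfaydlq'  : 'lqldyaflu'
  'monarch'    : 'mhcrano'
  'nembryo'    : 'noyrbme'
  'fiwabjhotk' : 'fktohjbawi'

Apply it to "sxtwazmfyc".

scyfmzawtx

The transformation: move the first character to the end, then reverse the string.
For "sxtwazmfyc", step one produces "xtwazmfycs"; step two turns that into "scyfmzawtx".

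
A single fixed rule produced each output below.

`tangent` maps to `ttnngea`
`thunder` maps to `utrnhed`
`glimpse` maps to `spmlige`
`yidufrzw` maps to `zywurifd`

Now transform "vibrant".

The pattern: sort the characters into reverse alphabetical order.
On "vibrant" that produces "vtrniba".

vtrniba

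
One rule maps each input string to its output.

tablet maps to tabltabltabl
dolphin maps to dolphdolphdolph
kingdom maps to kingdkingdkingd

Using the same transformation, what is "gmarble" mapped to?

gmarbgmarbgmarb

Rule — delete the last 2 characters, then write the whole string 3 times in a row.
Working it through for "gmarble": intermediate "gmarb", final "gmarbgmarbgmarb".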